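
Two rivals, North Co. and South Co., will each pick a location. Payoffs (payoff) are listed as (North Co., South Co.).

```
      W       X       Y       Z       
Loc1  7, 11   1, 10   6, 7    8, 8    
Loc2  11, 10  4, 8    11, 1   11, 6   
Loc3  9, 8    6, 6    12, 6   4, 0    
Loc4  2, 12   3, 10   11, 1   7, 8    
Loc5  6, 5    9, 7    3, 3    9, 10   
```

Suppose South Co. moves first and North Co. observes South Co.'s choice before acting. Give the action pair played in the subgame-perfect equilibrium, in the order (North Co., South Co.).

(Loc2, W)

Work backward from North Co.'s decision.
- W: North Co. compares 7, 11, 9, 2, 6 and picks Loc2; South Co. would get 10.
- X: North Co. compares 1, 4, 6, 3, 9 and picks Loc5; South Co. would get 7.
- Y: North Co. compares 6, 11, 12, 11, 3 and picks Loc3; South Co. would get 6.
- Z: North Co. compares 8, 11, 4, 7, 9 and picks Loc2; South Co. would get 6.
South Co.'s induced payoffs are 10, 7, 6, 6, so South Co. commits to W. Subgame-perfect outcome: (Loc2, W) with payoffs (11, 10).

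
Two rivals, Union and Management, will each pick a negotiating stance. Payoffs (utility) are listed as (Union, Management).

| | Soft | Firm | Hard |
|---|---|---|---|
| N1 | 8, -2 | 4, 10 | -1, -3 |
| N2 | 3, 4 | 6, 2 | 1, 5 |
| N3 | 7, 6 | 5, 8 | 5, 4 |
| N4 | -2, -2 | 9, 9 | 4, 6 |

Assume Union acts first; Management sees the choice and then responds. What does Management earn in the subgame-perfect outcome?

Backward induction with Union moving first.
- N1: BR = Firm, leader payoff 4.
- N2: BR = Hard, leader payoff 1.
- N3: BR = Firm, leader payoff 5.
- N4: BR = Firm, leader payoff 9.
Among 4, 1, 5, 9, the best is 9 at N4. Subgame-perfect outcome: (N4, Firm) with payoffs (9, 9).

9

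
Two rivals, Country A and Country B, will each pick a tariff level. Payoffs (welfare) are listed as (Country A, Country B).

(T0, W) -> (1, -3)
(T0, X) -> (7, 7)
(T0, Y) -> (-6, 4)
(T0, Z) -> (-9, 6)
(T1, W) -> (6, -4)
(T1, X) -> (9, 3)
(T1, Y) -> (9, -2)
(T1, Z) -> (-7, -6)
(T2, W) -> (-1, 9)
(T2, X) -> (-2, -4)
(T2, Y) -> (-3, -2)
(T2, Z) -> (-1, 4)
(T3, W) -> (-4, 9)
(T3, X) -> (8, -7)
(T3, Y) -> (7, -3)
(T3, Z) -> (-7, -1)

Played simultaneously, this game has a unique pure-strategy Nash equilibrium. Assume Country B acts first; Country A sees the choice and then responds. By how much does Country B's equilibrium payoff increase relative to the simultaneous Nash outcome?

Backward induction with Country B moving first.
- W → Country A plays T1 (best of 1, 6, -1, -4); Country B gets -4.
- X → Country A plays T1 (best of 7, 9, -2, 8); Country B gets 3.
- Y → Country A plays T1 (best of -6, 9, -3, 7); Country B gets -2.
- Z → Country A plays T2 (best of -9, -7, -1, -7); Country B gets 4.
Maximizing over -4, 3, -2, 4, Country B chooses Z. Subgame-perfect outcome: (T2, Z) with payoffs (-1, 4).
Now find the simultaneous Nash equilibrium.
Country A's best replies: W→T1; X→T1; Y→T1; Z→T2.
Country B's best replies: T0→X; T1→X; T2→W; T3→W.
The unique mutual best reply is (T1, X), giving (9, 3).
Country B's commitment gain: 4 − 3 = 1.

1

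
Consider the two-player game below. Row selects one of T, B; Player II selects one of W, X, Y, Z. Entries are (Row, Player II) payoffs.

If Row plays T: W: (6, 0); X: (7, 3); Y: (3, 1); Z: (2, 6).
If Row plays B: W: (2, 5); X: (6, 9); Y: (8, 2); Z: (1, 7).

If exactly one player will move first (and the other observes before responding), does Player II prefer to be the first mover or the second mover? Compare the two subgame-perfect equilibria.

second

If Row leads: Player II's best replies are T→Z, B→X; Row's induced payoffs 2, 6; outcome (B, X), payoffs (6, 9).
If Player II leads: Row's best replies are W→T, X→T, Y→B, Z→T; Player II's induced payoffs 0, 3, 2, 6; outcome (T, Z), payoffs (2, 6).
Player II gets 6 moving first and 9 moving second, so Player II prefers to move second.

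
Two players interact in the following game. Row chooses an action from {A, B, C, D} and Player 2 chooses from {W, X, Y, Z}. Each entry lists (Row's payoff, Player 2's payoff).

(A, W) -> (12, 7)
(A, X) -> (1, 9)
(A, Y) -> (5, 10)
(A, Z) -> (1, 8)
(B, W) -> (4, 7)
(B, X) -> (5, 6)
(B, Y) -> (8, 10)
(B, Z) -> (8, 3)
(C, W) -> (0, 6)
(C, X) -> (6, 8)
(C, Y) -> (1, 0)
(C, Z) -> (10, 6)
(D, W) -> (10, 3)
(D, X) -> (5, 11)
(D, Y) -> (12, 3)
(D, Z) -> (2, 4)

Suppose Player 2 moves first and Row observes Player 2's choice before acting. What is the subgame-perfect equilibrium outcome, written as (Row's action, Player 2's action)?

Backward induction with Player 2 moving first.
- W: Row compares 12, 4, 0, 10 and picks A; Player 2 would get 7.
- X: Row compares 1, 5, 6, 5 and picks C; Player 2 would get 8.
- Y: Row compares 5, 8, 1, 12 and picks D; Player 2 would get 3.
- Z: Row compares 1, 8, 10, 2 and picks C; Player 2 would get 6.
Among 7, 8, 3, 6, the best is 8 at X. Subgame-perfect outcome: (C, X) with payoffs (6, 8).

(C, X)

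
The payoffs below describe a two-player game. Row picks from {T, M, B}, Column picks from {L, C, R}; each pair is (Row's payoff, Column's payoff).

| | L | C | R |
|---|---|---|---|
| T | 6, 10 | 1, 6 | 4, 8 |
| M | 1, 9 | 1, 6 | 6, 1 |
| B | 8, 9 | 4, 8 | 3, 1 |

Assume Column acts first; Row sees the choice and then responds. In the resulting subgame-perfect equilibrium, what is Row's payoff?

8

Work backward from Row's decision.
- L: BR = B, leader payoff 9.
- C: BR = B, leader payoff 8.
- R: BR = M, leader payoff 1.
Column's induced payoffs are 9, 8, 1, so Column commits to L. Subgame-perfect outcome: (B, L) with payoffs (8, 9).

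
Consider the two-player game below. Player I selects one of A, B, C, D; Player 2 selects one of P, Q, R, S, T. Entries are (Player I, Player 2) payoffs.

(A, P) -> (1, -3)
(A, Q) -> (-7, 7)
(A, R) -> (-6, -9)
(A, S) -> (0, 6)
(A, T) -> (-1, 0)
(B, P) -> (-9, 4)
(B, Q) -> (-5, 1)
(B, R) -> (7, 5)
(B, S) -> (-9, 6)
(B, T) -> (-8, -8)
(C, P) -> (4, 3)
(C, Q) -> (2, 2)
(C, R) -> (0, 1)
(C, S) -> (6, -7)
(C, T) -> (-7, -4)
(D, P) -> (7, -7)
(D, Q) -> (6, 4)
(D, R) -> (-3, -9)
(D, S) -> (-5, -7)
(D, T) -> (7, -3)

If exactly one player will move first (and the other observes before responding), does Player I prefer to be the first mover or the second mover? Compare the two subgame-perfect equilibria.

If Player I leads: Player 2's best replies are A→Q, B→S, C→P, D→Q; Player I's induced payoffs -7, -9, 4, 6; outcome (D, Q), payoffs (6, 4).
If Player 2 leads: Player I's best replies are P→D, Q→D, R→B, S→C, T→D; Player 2's induced payoffs -7, 4, 5, -7, -3; outcome (B, R), payoffs (7, 5).
Player I gets 6 moving first and 7 moving second, so Player I prefers to move second.

second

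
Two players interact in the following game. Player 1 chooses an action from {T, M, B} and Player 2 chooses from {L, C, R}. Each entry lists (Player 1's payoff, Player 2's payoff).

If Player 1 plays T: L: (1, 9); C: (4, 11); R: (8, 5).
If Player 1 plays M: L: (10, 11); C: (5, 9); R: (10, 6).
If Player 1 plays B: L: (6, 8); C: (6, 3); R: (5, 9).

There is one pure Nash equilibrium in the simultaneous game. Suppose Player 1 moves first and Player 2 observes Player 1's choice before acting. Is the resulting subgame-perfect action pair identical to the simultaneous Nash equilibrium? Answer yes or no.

Backward induction with Player 1 moving first.
- T: Player 2 compares 9, 11, 5 and picks C; Player 1 would get 4.
- M: Player 2 compares 11, 9, 6 and picks L; Player 1 would get 10.
- B: Player 2 compares 8, 3, 9 and picks R; Player 1 would get 5.
Maximizing over 4, 10, 5, Player 1 chooses M. Subgame-perfect outcome: (M, L) with payoffs (10, 11).
Under simultaneous play:
Player 1's best replies: L→M; C→B; R→M.
Player 2's best replies: T→C; M→L; B→R.
Only (M, L) has each player best-responding; Nash payoffs (10, 11).
Sequential outcome (M, L) coincides with the Nash profile (M, L).

yes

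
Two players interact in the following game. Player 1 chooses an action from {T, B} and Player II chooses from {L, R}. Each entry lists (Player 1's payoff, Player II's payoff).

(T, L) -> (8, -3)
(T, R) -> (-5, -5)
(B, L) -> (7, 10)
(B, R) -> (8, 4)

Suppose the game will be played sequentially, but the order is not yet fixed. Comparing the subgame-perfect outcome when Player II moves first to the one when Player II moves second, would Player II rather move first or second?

first

If Player 1 leads: Player II's best replies are T→L, B→L; Player 1's induced payoffs 8, 7; outcome (T, L), payoffs (8, -3).
If Player II leads: Player 1's best replies are L→T, R→B; Player II's induced payoffs -3, 4; outcome (B, R), payoffs (8, 4).
Player II gets 4 moving first and -3 moving second, so Player II prefers to move first.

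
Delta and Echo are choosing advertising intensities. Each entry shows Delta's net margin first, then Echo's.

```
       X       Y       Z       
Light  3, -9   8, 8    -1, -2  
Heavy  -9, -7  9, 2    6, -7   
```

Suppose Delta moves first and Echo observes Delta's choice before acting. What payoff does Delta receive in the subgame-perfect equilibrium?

9

Solve by backward induction (Delta leads).
- Light: Echo compares -9, 8, -2 and picks Y; Delta would get 8.
- Heavy: Echo compares -7, 2, -7 and picks Y; Delta would get 9.
Maximizing over 8, 9, Delta chooses Heavy. Subgame-perfect outcome: (Heavy, Y) with payoffs (9, 2).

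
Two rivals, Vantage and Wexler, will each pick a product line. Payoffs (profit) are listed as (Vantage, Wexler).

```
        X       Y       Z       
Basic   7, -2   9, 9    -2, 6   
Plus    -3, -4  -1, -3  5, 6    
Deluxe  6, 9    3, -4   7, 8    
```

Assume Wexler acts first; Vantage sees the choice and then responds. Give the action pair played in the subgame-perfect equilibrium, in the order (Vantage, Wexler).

(Basic, Y)

Work backward from Vantage's decision.
- X: BR = Basic, leader payoff -2.
- Y: BR = Basic, leader payoff 9.
- Z: BR = Deluxe, leader payoff 8.
Maximizing over -2, 9, 8, Wexler chooses Y. Subgame-perfect outcome: (Basic, Y) with payoffs (9, 9).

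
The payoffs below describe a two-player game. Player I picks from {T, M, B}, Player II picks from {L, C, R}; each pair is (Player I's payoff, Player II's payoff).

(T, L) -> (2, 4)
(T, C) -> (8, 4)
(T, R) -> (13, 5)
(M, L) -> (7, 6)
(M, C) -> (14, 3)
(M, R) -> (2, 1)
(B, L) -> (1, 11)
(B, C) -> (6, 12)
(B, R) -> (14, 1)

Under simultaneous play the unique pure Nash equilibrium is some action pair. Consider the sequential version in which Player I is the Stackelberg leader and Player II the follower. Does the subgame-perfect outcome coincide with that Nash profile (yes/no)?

Solve by backward induction (Player I leads).
- T: Player II compares 4, 4, 5 and picks R; Player I would get 13.
- M: Player II compares 6, 3, 1 and picks L; Player I would get 7.
- B: Player II compares 11, 12, 1 and picks C; Player I would get 6.
Player I's induced payoffs are 13, 7, 6, so Player I commits to T. Subgame-perfect outcome: (T, R) with payoffs (13, 5).
For the simultaneous game, intersect best replies.
Player I's best replies: L→M; C→M; R→B.
Player II's best replies: T→R; M→L; B→C.
The unique mutual best reply is (M, L), giving (7, 6).
Sequential outcome (T, R) differs from the Nash profile (M, L).

no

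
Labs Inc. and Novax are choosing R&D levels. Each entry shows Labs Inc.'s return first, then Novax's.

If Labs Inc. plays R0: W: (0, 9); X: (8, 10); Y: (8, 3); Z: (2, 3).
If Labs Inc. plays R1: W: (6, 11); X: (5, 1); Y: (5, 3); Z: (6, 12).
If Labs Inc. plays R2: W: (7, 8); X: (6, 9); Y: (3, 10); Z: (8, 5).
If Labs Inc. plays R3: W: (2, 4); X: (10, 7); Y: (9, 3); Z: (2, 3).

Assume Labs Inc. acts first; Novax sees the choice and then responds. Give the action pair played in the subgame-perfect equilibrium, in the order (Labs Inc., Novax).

Solve by backward induction (Labs Inc. leads).
- R0: BR = X, leader payoff 8.
- R1: BR = Z, leader payoff 6.
- R2: BR = Y, leader payoff 3.
- R3: BR = X, leader payoff 10.
Among 8, 6, 3, 10, the best is 10 at R3. Subgame-perfect outcome: (R3, X) with payoffs (10, 7).

(R3, X)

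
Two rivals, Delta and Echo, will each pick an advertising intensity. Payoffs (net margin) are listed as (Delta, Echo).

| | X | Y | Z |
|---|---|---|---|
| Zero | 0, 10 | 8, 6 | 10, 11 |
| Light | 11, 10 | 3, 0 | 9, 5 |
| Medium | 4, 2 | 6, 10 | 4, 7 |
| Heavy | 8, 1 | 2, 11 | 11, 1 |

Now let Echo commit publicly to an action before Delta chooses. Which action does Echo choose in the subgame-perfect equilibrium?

Delta best-responds to each possible Echo move:
- X → Delta plays Light (best of 0, 11, 4, 8); Echo gets 10.
- Y → Delta plays Zero (best of 8, 3, 6, 2); Echo gets 6.
- Z → Delta plays Heavy (best of 10, 9, 4, 11); Echo gets 1.
Maximizing over 10, 6, 1, Echo chooses X. Subgame-perfect outcome: (Light, X) with payoffs (11, 10).

X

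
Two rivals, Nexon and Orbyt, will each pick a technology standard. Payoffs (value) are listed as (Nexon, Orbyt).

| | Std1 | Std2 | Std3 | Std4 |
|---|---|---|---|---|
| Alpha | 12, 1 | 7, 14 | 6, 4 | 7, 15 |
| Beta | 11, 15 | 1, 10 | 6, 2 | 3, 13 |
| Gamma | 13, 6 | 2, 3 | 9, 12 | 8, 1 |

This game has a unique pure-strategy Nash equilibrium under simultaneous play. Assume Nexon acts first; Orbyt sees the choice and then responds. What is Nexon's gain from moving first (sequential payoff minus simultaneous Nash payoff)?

2

Orbyt best-responds to each possible Nexon move:
- Alpha → Orbyt plays Std4 (best of 1, 14, 4, 15); Nexon gets 7.
- Beta → Orbyt plays Std1 (best of 15, 10, 2, 13); Nexon gets 11.
- Gamma → Orbyt plays Std3 (best of 6, 3, 12, 1); Nexon gets 9.
Among 7, 11, 9, the best is 11 at Beta. Subgame-perfect outcome: (Beta, Std1) with payoffs (11, 15).
Under simultaneous play:
Nexon's best replies: Std1→Gamma; Std2→Alpha; Std3→Gamma; Std4→Gamma.
Orbyt's best replies: Alpha→Std4; Beta→Std1; Gamma→Std3.
The unique mutual best reply is (Gamma, Std3), giving (9, 12).
Nexon's commitment gain: 11 − 9 = 2.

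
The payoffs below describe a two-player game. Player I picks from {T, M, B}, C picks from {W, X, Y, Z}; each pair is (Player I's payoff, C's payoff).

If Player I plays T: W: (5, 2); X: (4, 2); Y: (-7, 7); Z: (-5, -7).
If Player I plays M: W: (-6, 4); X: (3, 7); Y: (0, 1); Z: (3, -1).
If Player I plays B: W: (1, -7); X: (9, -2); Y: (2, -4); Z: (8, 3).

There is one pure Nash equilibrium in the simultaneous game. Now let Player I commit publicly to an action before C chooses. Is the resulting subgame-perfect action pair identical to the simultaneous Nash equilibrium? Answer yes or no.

Work backward from C's decision.
- T: C compares 2, 2, 7, -7 and picks Y; Player I would get -7.
- M: C compares 4, 7, 1, -1 and picks X; Player I would get 3.
- B: C compares -7, -2, -4, 3 and picks Z; Player I would get 8.
Among -7, 3, 8, the best is 8 at B. Subgame-perfect outcome: (B, Z) with payoffs (8, 3).
Under simultaneous play:
Player I's best replies: W→T; X→B; Y→B; Z→B.
C's best replies: T→Y; M→X; B→Z.
Only (B, Z) has each player best-responding; Nash payoffs (8, 3).
Sequential outcome (B, Z) coincides with the Nash profile (B, Z).

yes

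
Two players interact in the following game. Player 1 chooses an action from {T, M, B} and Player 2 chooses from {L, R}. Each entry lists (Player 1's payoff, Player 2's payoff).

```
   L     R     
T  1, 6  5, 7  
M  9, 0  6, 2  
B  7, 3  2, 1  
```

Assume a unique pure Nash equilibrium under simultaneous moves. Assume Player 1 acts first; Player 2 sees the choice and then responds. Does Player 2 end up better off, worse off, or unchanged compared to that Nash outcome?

Backward induction with Player 1 moving first.
- T → Player 2 plays R (best of 6, 7); Player 1 gets 5.
- M → Player 2 plays R (best of 0, 2); Player 1 gets 6.
- B → Player 2 plays L (best of 3, 1); Player 1 gets 7.
Player 1's induced payoffs are 5, 6, 7, so Player 1 commits to B. Subgame-perfect outcome: (B, L) with payoffs (7, 3).
For the simultaneous game, intersect best replies.
Player 1's best replies: L→M; R→M.
Player 2's best replies: T→R; M→R; B→L.
Only (M, R) has each player best-responding; Nash payoffs (6, 2).
Player 2 earns 3 sequentially versus 2 at the Nash outcome: better off.

better off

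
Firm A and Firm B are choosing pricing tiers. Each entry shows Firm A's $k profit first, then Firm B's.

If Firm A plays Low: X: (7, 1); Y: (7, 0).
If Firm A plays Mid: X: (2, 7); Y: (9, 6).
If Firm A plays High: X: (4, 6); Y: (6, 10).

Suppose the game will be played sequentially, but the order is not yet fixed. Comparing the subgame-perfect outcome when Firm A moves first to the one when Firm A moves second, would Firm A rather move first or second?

If Firm A leads: Firm B's best replies are Low→X, Mid→X, High→Y; Firm A's induced payoffs 7, 2, 6; outcome (Low, X), payoffs (7, 1).
If Firm B leads: Firm A's best replies are X→Low, Y→Mid; Firm B's induced payoffs 1, 6; outcome (Mid, Y), payoffs (9, 6).
Firm A gets 7 moving first and 9 moving second, so Firm A prefers to move second.

second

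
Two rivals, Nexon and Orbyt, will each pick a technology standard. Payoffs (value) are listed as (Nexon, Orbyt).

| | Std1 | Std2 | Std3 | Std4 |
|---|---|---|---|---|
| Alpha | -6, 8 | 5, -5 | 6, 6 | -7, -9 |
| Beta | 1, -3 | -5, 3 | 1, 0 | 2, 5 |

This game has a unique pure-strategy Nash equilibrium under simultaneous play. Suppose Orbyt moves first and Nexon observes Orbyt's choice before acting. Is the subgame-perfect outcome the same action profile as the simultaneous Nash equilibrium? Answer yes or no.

Work backward from Nexon's decision.
- Std1 → Nexon plays Beta (best of -6, 1); Orbyt gets -3.
- Std2 → Nexon plays Alpha (best of 5, -5); Orbyt gets -5.
- Std3 → Nexon plays Alpha (best of 6, 1); Orbyt gets 6.
- Std4 → Nexon plays Beta (best of -7, 2); Orbyt gets 5.
Maximizing over -3, -5, 6, 5, Orbyt chooses Std3. Subgame-perfect outcome: (Alpha, Std3) with payoffs (6, 6).
Now find the simultaneous Nash equilibrium.
Nexon's best replies: Std1→Beta; Std2→Alpha; Std3→Alpha; Std4→Beta.
Orbyt's best replies: Alpha→Std1; Beta→Std4.
The unique mutual best reply is (Beta, Std4), giving (2, 5).
Sequential outcome (Alpha, Std3) differs from the Nash profile (Beta, Std4).

no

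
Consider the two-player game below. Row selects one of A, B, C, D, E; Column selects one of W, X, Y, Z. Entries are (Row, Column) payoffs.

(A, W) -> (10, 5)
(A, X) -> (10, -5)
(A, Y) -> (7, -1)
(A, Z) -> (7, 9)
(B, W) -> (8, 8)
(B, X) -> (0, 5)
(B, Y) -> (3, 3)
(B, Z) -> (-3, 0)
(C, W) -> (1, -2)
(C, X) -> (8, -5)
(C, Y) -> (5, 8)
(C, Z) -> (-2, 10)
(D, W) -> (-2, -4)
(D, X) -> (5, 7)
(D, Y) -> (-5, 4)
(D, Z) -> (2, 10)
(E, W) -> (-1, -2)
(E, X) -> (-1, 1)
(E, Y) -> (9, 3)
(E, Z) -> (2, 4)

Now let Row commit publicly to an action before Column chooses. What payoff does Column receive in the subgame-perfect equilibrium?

Backward induction with Row moving first.
- A: BR = Z, leader payoff 7.
- B: BR = W, leader payoff 8.
- C: BR = Z, leader payoff -2.
- D: BR = Z, leader payoff 2.
- E: BR = Z, leader payoff 2.
Among 7, 8, -2, 2, 2, the best is 8 at B. Subgame-perfect outcome: (B, W) with payoffs (8, 8).

8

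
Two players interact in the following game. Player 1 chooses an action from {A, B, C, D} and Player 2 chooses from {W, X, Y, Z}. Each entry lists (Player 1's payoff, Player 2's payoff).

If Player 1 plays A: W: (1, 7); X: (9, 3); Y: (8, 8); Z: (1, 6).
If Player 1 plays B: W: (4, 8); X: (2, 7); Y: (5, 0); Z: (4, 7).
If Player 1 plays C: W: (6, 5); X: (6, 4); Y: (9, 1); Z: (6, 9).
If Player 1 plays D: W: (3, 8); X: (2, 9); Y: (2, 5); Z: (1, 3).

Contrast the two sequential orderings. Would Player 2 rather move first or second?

If Player 1 leads: Player 2's best replies are A→Y, B→W, C→Z, D→X; Player 1's induced payoffs 8, 4, 6, 2; outcome (A, Y), payoffs (8, 8).
If Player 2 leads: Player 1's best replies are W→C, X→A, Y→C, Z→C; Player 2's induced payoffs 5, 3, 1, 9; outcome (C, Z), payoffs (6, 9).
Player 2 gets 9 moving first and 8 moving second, so Player 2 prefers to move first.

first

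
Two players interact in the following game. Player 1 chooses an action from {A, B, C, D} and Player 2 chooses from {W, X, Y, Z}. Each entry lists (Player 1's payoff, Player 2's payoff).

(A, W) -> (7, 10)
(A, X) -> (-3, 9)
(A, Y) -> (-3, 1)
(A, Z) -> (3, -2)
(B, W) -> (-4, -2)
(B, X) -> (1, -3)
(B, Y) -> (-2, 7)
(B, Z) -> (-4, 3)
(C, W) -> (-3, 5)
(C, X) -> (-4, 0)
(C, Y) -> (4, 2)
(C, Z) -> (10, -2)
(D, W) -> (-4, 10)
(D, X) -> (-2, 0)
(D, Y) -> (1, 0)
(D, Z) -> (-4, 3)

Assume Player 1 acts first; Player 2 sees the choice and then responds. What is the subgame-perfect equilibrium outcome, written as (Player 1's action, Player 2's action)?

(A, W)

Backward induction with Player 1 moving first.
- A: BR = W, leader payoff 7.
- B: BR = Y, leader payoff -2.
- C: BR = W, leader payoff -3.
- D: BR = W, leader payoff -4.
Player 1's induced payoffs are 7, -2, -3, -4, so Player 1 commits to A. Subgame-perfect outcome: (A, W) with payoffs (7, 10).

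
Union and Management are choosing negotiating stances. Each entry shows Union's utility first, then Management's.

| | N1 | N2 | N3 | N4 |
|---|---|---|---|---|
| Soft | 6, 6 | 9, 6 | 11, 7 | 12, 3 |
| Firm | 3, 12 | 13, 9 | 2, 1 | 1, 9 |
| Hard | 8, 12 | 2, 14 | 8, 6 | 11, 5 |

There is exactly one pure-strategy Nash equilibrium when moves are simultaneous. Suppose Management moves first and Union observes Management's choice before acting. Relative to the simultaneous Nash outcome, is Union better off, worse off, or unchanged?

Solve by backward induction (Management leads).
- N1 → Union plays Hard (best of 6, 3, 8); Management gets 12.
- N2 → Union plays Firm (best of 9, 13, 2); Management gets 9.
- N3 → Union plays Soft (best of 11, 2, 8); Management gets 7.
- N4 → Union plays Soft (best of 12, 1, 11); Management gets 3.
Maximizing over 12, 9, 7, 3, Management chooses N1. Subgame-perfect outcome: (Hard, N1) with payoffs (8, 12).
Under simultaneous play:
Union's best replies: N1→Hard; N2→Firm; N3→Soft; N4→Soft.
Management's best replies: Soft→N3; Firm→N1; Hard→N2.
The unique mutual best reply is (Soft, N3), giving (11, 7).
Union earns 8 sequentially versus 11 at the Nash outcome: worse off.

worse off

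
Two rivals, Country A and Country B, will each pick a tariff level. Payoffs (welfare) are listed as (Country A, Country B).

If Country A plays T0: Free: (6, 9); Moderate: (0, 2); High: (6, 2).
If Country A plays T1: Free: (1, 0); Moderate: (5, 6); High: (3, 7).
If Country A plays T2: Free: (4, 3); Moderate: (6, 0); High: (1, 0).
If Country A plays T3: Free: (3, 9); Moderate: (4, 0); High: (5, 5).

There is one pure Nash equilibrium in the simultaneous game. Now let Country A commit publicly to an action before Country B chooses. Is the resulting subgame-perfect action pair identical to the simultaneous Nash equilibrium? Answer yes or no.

Country B best-responds to each possible Country A move:
- T0: Country B compares 9, 2, 2 and picks Free; Country A would get 6.
- T1: Country B compares 0, 6, 7 and picks High; Country A would get 3.
- T2: Country B compares 3, 0, 0 and picks Free; Country A would get 4.
- T3: Country B compares 9, 0, 5 and picks Free; Country A would get 3.
Country A's induced payoffs are 6, 3, 4, 3, so Country A commits to T0. Subgame-perfect outcome: (T0, Free) with payoffs (6, 9).
Now find the simultaneous Nash equilibrium.
Country A's best replies: Free→T0; Moderate→T2; High→T0.
Country B's best replies: T0→Free; T1→High; T2→Free; T3→Free.
Only (T0, Free) has each player best-responding; Nash payoffs (6, 9).
Sequential outcome (T0, Free) coincides with the Nash profile (T0, Free).

yes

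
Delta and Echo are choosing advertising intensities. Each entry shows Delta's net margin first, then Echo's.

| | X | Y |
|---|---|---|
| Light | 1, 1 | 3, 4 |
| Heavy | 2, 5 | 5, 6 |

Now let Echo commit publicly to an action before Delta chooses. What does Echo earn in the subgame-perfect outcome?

6

Work backward from Delta's decision.
- X: BR = Heavy, leader payoff 5.
- Y: BR = Heavy, leader payoff 6.
Maximizing over 5, 6, Echo chooses Y. Subgame-perfect outcome: (Heavy, Y) with payoffs (5, 6).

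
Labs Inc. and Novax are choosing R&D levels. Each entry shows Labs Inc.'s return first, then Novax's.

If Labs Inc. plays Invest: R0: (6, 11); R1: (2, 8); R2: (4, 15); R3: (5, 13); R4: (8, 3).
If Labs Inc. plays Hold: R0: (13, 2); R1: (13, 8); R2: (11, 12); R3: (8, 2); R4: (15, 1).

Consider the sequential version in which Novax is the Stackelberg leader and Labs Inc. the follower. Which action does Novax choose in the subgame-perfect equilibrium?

R2

Backward induction with Novax moving first.
- R0 → Labs Inc. plays Hold (best of 6, 13); Novax gets 2.
- R1 → Labs Inc. plays Hold (best of 2, 13); Novax gets 8.
- R2 → Labs Inc. plays Hold (best of 4, 11); Novax gets 12.
- R3 → Labs Inc. plays Hold (best of 5, 8); Novax gets 2.
- R4 → Labs Inc. plays Hold (best of 8, 15); Novax gets 1.
Novax's induced payoffs are 2, 8, 12, 2, 1, so Novax commits to R2. Subgame-perfect outcome: (Hold, R2) with payoffs (11, 12).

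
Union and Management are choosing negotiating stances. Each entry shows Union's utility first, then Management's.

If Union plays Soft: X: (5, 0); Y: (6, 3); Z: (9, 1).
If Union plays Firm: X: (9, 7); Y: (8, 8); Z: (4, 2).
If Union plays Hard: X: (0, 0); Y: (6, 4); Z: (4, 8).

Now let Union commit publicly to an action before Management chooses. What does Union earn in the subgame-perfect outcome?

Work backward from Management's decision.
- Soft: BR = Y, leader payoff 6.
- Firm: BR = Y, leader payoff 8.
- Hard: BR = Z, leader payoff 4.
Maximizing over 6, 8, 4, Union chooses Firm. Subgame-perfect outcome: (Firm, Y) with payoffs (8, 8).

8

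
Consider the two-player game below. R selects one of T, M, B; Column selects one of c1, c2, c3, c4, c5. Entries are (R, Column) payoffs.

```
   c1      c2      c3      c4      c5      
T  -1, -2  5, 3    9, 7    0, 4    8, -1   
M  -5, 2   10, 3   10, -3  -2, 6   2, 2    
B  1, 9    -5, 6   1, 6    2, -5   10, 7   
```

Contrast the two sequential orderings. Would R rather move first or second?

first

If R leads: Column's best replies are T→c3, M→c4, B→c1; R's induced payoffs 9, -2, 1; outcome (T, c3), payoffs (9, 7).
If Column leads: R's best replies are c1→B, c2→M, c3→M, c4→B, c5→B; Column's induced payoffs 9, 3, -3, -5, 7; outcome (B, c1), payoffs (1, 9).
R gets 9 moving first and 1 moving second, so R prefers to move first.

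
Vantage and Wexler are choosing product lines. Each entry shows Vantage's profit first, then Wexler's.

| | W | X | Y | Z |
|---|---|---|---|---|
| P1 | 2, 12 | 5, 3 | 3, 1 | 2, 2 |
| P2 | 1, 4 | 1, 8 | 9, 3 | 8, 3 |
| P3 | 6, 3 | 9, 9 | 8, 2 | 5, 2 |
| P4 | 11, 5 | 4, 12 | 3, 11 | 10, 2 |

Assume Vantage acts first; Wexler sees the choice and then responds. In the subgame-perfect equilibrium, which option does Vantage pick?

Solve by backward induction (Vantage leads).
- P1 → Wexler plays W (best of 12, 3, 1, 2); Vantage gets 2.
- P2 → Wexler plays X (best of 4, 8, 3, 3); Vantage gets 1.
- P3 → Wexler plays X (best of 3, 9, 2, 2); Vantage gets 9.
- P4 → Wexler plays X (best of 5, 12, 11, 2); Vantage gets 4.
Among 2, 1, 9, 4, the best is 9 at P3. Subgame-perfect outcome: (P3, X) with payoffs (9, 9).

P3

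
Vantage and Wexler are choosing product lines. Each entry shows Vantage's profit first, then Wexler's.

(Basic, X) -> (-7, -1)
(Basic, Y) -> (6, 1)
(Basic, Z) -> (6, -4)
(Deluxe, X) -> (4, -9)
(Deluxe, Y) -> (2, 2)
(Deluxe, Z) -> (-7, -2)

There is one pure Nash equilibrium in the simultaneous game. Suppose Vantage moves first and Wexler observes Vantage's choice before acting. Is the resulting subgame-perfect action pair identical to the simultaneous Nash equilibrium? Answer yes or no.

Backward induction with Vantage moving first.
- Basic: Wexler compares -1, 1, -4 and picks Y; Vantage would get 6.
- Deluxe: Wexler compares -9, 2, -2 and picks Y; Vantage would get 2.
Among 6, 2, the best is 6 at Basic. Subgame-perfect outcome: (Basic, Y) with payoffs (6, 1).
For the simultaneous game, intersect best replies.
Vantage's best replies: X→Deluxe; Y→Basic; Z→Basic.
Wexler's best replies: Basic→Y; Deluxe→Y.
Only (Basic, Y) has each player best-responding; Nash payoffs (6, 1).
Sequential outcome (Basic, Y) coincides with the Nash profile (Basic, Y).

yes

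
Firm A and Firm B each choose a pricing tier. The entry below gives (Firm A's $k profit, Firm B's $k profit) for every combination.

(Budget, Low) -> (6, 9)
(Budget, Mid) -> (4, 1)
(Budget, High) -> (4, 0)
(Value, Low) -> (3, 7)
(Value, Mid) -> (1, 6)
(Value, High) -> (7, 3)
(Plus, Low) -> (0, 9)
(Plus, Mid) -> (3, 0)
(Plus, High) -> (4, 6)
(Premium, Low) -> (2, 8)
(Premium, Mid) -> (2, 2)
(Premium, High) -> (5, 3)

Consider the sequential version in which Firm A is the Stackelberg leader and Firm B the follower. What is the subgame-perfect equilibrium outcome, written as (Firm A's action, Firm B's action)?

(Budget, Low)

Work backward from Firm B's decision.
- Budget → Firm B plays Low (best of 9, 1, 0); Firm A gets 6.
- Value → Firm B plays Low (best of 7, 6, 3); Firm A gets 3.
- Plus → Firm B plays Low (best of 9, 0, 6); Firm A gets 0.
- Premium → Firm B plays Low (best of 8, 2, 3); Firm A gets 2.
Firm A's induced payoffs are 6, 3, 0, 2, so Firm A commits to Budget. Subgame-perfect outcome: (Budget, Low) with payoffs (6, 9).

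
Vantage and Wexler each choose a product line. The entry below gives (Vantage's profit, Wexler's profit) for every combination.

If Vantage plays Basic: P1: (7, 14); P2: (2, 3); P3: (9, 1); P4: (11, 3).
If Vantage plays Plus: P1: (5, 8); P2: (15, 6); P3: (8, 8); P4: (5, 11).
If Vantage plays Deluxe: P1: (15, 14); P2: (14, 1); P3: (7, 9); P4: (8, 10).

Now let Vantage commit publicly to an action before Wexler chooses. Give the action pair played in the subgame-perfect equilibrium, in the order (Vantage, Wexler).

(Deluxe, P1)

Solve by backward induction (Vantage leads).
- Basic → Wexler plays P1 (best of 14, 3, 1, 3); Vantage gets 7.
- Plus → Wexler plays P4 (best of 8, 6, 8, 11); Vantage gets 5.
- Deluxe → Wexler plays P1 (best of 14, 1, 9, 10); Vantage gets 15.
Maximizing over 7, 5, 15, Vantage chooses Deluxe. Subgame-perfect outcome: (Deluxe, P1) with payoffs (15, 14).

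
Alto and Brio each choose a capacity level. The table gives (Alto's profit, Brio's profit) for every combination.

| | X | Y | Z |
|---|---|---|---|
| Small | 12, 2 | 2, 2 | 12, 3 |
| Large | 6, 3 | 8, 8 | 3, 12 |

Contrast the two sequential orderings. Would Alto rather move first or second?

If Alto leads: Brio's best replies are Small→Z, Large→Z; Alto's induced payoffs 12, 3; outcome (Small, Z), payoffs (12, 3).
If Brio leads: Alto's best replies are X→Small, Y→Large, Z→Small; Brio's induced payoffs 2, 8, 3; outcome (Large, Y), payoffs (8, 8).
Alto gets 12 moving first and 8 moving second, so Alto prefers to move first.

first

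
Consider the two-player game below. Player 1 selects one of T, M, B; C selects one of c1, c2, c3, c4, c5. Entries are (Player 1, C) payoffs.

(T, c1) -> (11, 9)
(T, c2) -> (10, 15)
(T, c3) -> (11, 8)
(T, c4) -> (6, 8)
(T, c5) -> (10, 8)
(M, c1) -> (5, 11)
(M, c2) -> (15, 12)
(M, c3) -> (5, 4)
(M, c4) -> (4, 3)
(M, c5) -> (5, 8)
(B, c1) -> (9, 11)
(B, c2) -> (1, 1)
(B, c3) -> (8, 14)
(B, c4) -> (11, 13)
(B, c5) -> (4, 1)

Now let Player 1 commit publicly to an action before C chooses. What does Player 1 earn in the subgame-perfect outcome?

Solve by backward induction (Player 1 leads).
- T: BR = c2, leader payoff 10.
- M: BR = c2, leader payoff 15.
- B: BR = c3, leader payoff 8.
Among 10, 15, 8, the best is 15 at M. Subgame-perfect outcome: (M, c2) with payoffs (15, 12).

15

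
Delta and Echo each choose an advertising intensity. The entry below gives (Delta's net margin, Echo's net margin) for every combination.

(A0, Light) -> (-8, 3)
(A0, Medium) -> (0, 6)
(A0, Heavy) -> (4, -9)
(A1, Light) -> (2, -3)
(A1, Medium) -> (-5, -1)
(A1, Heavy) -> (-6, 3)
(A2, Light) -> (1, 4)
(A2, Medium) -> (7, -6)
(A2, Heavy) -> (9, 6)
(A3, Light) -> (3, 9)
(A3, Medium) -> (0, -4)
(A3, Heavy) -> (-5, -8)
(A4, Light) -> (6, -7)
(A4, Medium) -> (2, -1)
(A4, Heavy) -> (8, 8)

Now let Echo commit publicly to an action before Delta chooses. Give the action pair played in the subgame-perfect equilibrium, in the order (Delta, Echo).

(A2, Heavy)

Work backward from Delta's decision.
- Light → Delta plays A4 (best of -8, 2, 1, 3, 6); Echo gets -7.
- Medium → Delta plays A2 (best of 0, -5, 7, 0, 2); Echo gets -6.
- Heavy → Delta plays A2 (best of 4, -6, 9, -5, 8); Echo gets 6.
Among -7, -6, 6, the best is 6 at Heavy. Subgame-perfect outcome: (A2, Heavy) with payoffs (9, 6).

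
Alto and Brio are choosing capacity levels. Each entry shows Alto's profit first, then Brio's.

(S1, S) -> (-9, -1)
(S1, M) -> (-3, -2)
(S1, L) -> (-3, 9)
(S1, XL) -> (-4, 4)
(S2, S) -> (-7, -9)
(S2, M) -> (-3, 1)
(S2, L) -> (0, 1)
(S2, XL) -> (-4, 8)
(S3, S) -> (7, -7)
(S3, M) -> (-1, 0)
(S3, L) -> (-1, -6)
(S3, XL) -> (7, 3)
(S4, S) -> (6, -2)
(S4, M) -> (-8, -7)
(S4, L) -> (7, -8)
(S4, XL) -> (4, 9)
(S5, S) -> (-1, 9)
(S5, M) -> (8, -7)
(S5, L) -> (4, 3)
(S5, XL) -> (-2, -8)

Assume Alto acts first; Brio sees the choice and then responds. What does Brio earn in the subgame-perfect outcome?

Solve by backward induction (Alto leads).
- S1: BR = L, leader payoff -3.
- S2: BR = XL, leader payoff -4.
- S3: BR = XL, leader payoff 7.
- S4: BR = XL, leader payoff 4.
- S5: BR = S, leader payoff -1.
Alto's induced payoffs are -3, -4, 7, 4, -1, so Alto commits to S3. Subgame-perfect outcome: (S3, XL) with payoffs (7, 3).

3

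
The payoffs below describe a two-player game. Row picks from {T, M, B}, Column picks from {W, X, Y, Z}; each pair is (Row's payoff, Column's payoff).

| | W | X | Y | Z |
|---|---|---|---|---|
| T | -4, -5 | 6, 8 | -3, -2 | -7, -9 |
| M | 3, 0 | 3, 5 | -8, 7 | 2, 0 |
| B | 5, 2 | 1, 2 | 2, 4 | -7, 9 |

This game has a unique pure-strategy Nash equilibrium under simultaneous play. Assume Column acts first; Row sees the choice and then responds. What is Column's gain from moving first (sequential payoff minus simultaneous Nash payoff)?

Row best-responds to each possible Column move:
- W: BR = B, leader payoff 2.
- X: BR = T, leader payoff 8.
- Y: BR = B, leader payoff 4.
- Z: BR = M, leader payoff 0.
Column's induced payoffs are 2, 8, 4, 0, so Column commits to X. Subgame-perfect outcome: (T, X) with payoffs (6, 8).
Under simultaneous play:
Row's best replies: W→B; X→T; Y→B; Z→M.
Column's best replies: T→X; M→Y; B→Z.
The unique mutual best reply is (T, X), giving (6, 8).
Column's commitment gain: 8 − 8 = 0.

0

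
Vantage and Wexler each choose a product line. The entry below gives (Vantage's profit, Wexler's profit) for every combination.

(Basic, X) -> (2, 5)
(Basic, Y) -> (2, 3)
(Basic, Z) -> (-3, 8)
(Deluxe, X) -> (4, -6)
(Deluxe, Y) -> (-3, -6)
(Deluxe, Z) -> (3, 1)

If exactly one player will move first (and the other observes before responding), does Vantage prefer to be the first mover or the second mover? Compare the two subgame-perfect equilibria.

If Vantage leads: Wexler's best replies are Basic→Z, Deluxe→Z; Vantage's induced payoffs -3, 3; outcome (Deluxe, Z), payoffs (3, 1).
If Wexler leads: Vantage's best replies are X→Deluxe, Y→Basic, Z→Deluxe; Wexler's induced payoffs -6, 3, 1; outcome (Basic, Y), payoffs (2, 3).
Vantage gets 3 moving first and 2 moving second, so Vantage prefers to move first.

first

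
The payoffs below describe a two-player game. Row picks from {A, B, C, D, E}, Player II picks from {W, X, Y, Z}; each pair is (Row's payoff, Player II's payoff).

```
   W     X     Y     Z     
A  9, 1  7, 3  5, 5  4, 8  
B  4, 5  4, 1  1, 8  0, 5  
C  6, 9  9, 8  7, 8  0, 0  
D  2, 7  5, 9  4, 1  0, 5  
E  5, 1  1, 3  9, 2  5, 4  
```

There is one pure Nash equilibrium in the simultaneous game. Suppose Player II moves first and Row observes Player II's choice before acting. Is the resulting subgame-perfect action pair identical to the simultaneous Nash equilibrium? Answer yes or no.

no

Row best-responds to each possible Player II move:
- W → Row plays A (best of 9, 4, 6, 2, 5); Player II gets 1.
- X → Row plays C (best of 7, 4, 9, 5, 1); Player II gets 8.
- Y → Row plays E (best of 5, 1, 7, 4, 9); Player II gets 2.
- Z → Row plays E (best of 4, 0, 0, 0, 5); Player II gets 4.
Among 1, 8, 2, 4, the best is 8 at X. Subgame-perfect outcome: (C, X) with payoffs (9, 8).
Now find the simultaneous Nash equilibrium.
Row's best replies: W→A; X→C; Y→E; Z→E.
Player II's best replies: A→Z; B→Y; C→W; D→X; E→Z.
The unique mutual best reply is (E, Z), giving (5, 4).
Sequential outcome (C, X) differs from the Nash profile (E, Z).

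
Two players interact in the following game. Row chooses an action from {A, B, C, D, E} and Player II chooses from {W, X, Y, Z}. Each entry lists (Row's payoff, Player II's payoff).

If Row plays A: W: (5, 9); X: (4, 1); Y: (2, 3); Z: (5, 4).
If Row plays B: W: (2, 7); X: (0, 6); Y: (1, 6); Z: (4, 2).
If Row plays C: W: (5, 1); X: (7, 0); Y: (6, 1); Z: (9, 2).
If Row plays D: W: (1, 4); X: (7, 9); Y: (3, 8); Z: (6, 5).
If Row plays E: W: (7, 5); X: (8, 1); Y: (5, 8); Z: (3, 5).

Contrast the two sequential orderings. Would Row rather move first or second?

first

If Row leads: Player II's best replies are A→W, B→W, C→Z, D→X, E→Y; Row's induced payoffs 5, 2, 9, 7, 5; outcome (C, Z), payoffs (9, 2).
If Player II leads: Row's best replies are W→E, X→E, Y→C, Z→C; Player II's induced payoffs 5, 1, 1, 2; outcome (E, W), payoffs (7, 5).
Row gets 9 moving first and 7 moving second, so Row prefers to move first.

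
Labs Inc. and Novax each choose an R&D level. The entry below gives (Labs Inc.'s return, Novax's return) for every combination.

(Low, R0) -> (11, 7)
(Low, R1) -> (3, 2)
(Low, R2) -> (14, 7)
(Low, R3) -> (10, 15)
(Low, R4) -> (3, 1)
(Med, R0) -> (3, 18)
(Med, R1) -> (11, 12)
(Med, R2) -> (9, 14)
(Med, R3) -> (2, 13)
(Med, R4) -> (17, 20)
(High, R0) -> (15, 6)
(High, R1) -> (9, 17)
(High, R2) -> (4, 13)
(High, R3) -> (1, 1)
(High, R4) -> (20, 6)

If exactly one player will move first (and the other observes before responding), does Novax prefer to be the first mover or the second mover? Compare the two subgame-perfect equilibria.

If Labs Inc. leads: Novax's best replies are Low→R3, Med→R4, High→R1; Labs Inc.'s induced payoffs 10, 17, 9; outcome (Med, R4), payoffs (17, 20).
If Novax leads: Labs Inc.'s best replies are R0→High, R1→Med, R2→Low, R3→Low, R4→High; Novax's induced payoffs 6, 12, 7, 15, 6; outcome (Low, R3), payoffs (10, 15).
Novax gets 15 moving first and 20 moving second, so Novax prefers to move second.

second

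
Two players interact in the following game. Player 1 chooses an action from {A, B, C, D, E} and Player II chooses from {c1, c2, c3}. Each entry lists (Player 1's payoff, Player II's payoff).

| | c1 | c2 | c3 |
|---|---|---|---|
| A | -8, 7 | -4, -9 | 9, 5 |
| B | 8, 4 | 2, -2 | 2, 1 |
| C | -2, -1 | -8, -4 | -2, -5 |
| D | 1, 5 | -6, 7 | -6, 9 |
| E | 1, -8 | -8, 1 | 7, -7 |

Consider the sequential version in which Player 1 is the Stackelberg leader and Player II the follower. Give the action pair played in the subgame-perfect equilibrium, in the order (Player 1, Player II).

Backward induction with Player 1 moving first.
- A: Player II compares 7, -9, 5 and picks c1; Player 1 would get -8.
- B: Player II compares 4, -2, 1 and picks c1; Player 1 would get 8.
- C: Player II compares -1, -4, -5 and picks c1; Player 1 would get -2.
- D: Player II compares 5, 7, 9 and picks c3; Player 1 would get -6.
- E: Player II compares -8, 1, -7 and picks c2; Player 1 would get -8.
Maximizing over -8, 8, -2, -6, -8, Player 1 chooses B. Subgame-perfect outcome: (B, c1) with payoffs (8, 4).

(B, c1)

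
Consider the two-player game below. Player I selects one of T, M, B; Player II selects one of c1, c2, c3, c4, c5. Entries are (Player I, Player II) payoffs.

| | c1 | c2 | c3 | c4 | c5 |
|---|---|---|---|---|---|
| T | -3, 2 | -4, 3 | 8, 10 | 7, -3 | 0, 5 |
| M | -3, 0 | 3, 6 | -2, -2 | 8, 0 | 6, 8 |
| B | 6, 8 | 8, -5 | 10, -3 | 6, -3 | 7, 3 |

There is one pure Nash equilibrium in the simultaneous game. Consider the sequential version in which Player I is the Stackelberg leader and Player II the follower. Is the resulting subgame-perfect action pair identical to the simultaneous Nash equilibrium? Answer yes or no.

no

Solve by backward induction (Player I leads).
- T → Player II plays c3 (best of 2, 3, 10, -3, 5); Player I gets 8.
- M → Player II plays c5 (best of 0, 6, -2, 0, 8); Player I gets 6.
- B → Player II plays c1 (best of 8, -5, -3, -3, 3); Player I gets 6.
Player I's induced payoffs are 8, 6, 6, so Player I commits to T. Subgame-perfect outcome: (T, c3) with payoffs (8, 10).
Under simultaneous play:
Player I's best replies: c1→B; c2→B; c3→B; c4→M; c5→B.
Player II's best replies: T→c3; M→c5; B→c1.
The unique mutual best reply is (B, c1), giving (6, 8).
Sequential outcome (T, c3) differs from the Nash profile (B, c1).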